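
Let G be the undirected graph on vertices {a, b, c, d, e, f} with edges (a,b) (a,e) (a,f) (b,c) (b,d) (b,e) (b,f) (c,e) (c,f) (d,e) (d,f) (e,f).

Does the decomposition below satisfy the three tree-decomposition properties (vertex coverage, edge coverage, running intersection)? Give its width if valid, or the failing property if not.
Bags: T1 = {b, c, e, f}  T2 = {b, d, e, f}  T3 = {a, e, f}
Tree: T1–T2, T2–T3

No — edge (b,a) lies in no bag.

A tree decomposition must satisfy three properties: every vertex lies in some bag; for every edge, both endpoints lie together in some bag; and for every vertex, the bags containing it form a connected subtree. Here edge (b,a) lies in no bag, so the decomposition is invalid.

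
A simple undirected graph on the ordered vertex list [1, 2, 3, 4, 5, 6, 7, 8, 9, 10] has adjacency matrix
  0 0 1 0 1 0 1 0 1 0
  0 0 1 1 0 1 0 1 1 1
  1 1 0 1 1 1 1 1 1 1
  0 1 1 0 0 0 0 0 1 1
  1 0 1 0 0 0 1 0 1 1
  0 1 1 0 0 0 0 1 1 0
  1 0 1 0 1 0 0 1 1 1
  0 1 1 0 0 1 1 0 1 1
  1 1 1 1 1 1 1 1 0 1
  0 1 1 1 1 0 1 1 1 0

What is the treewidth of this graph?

4

A width-4 tree decomposition is:
Bags: B1 = {3, 5, 7, 9, 10}  B2 = {3, 7, 8, 9, 10}  B3 = {2, 3, 8, 9, 10}  B4 = {2, 3, 4, 9, 10}  B5 = {2, 3, 6, 8, 9}  B6 = {1, 3, 5, 7, 9}
Tree: B1–B2, B2–B3, B3–B4, B3–B5, B1–B6
Every bag has size at most 5, so the width is 5 − 1 = 4 and tw(G) ≤ 4. On the other hand G contains the 5-clique {1, 3, 5, 7, 9}. A clique must lie in a single bag of any decomposition, so no decomposition can have width below 4. Combining the bounds, tw(G) = 4.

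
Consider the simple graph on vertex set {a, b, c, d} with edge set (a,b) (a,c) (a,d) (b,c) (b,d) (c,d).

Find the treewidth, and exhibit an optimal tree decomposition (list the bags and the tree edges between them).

A single bag containing all 4 vertices is trivially a valid decomposition of width 3. Conversely, {a, b, c, d} is a clique of size 4, and the vertices of any clique must share a bag in every tree decomposition; so some bag has ≥ 4 vertices and tw(G) ≥ 3. Combining the bounds, tw(G) = 3.

Treewidth 3.
One such decomposition:
Bags: B1 = {a, b, c, d}
Tree: (single bag)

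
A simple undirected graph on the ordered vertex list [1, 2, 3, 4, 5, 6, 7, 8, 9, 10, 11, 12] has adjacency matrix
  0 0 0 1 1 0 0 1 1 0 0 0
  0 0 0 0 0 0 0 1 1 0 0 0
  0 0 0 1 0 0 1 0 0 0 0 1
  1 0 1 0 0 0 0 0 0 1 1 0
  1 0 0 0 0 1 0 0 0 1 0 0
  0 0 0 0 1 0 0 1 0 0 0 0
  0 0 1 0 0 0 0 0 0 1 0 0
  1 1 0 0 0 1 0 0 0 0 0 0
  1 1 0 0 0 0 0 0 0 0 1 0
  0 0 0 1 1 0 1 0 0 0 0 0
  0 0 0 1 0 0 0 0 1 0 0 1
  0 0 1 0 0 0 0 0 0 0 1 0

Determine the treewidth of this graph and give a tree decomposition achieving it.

The largest bag has 4 vertices, giving width 3; this decomposition certifies tw(G) ≤ 3. For the lower bound: the 4 vertex sets {2,6,8}, {9}, {1}, {4,5,10,11} are disjoint, each induces a connected subgraph, and every pair is joined by at least one edge of G. Contracting each set to a single vertex therefore yields K_{4} as a minor, and since treewidth is minor-monotone, tw(G) ≥ tw(K_{4}) = 3. The upper and lower bounds meet at 3, so that is the treewidth.

Treewidth 3.
Bags: B1 = {2, 6, 8, 9}  B2 = {1, 6, 8, 9}  B3 = {1, 5, 6, 9}  B4 = {1, 5, 9, 11}  B5 = {1, 4, 5, 11}  B6 = {4, 5, 10, 11}  B7 = {4, 10, 11, 12}  B8 = {3, 4, 10, 12}  B9 = {3, 7, 10, 12}
Tree: B1–B2, B2–B3, B3–B4, B4–B5, B5–B6, B6–B7, B7–B8, B8–B9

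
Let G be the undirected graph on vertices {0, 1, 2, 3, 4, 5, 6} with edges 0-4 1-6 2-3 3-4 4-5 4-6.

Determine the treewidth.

1

A width-1 tree decomposition is:
Bags: B1 = {3, 4}  B2 = {4, 6}  B3 = {4, 5}  B4 = {2, 3}  B5 = {1, 6}  B6 = {0, 4}
Tree: B1–B2, B2–B3, B1–B4, B2–B5, B2–B6
Each bag holds 2 vertices, so the decomposition has width 1, which upper-bounds the treewidth. Since G has at least one edge (e.g. 4–3), it is not an edgeless graph, so tw(G) ≥ 1. Combining the bounds, tw(G) = 1.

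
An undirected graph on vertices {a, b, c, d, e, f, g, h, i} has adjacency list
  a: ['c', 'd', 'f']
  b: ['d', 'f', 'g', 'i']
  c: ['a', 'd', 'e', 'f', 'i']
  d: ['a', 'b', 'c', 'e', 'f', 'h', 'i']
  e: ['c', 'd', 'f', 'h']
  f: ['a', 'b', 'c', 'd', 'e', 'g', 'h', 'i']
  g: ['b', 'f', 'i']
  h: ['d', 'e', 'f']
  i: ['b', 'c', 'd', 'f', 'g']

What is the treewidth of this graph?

3

A width-3 tree decomposition is:
Bags: B1 = {c, d, f, i}  B2 = {c, d, e, f}  B3 = {b, d, f, i}  B4 = {b, f, g, i}  B5 = {d, e, f, h}  B6 = {a, c, d, f}
Tree: B1–B2, B1–B3, B3–B4, B2–B5, B2–B6
The largest bag has 4 vertices, giving width 3; this decomposition certifies tw(G) ≤ 3. On the other hand G contains the 4-clique {d, e, f, h}. A clique must lie in a single bag of any decomposition, so no decomposition can have width below 3. Combining the bounds, tw(G) = 3.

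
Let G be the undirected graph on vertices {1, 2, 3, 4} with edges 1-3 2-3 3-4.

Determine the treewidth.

A width-1 tree decomposition is:
Bags: B1 = {3, 4}  B2 = {2, 3}  B3 = {1, 3}
Tree: B1–B2, B1–B3
Each bag holds 2 vertices, so the decomposition has width 1, which upper-bounds the treewidth. Any graph with an edge has treewidth ≥ 1, and G has the edge 3–4. Hence tw(G) = 1 exactly.

1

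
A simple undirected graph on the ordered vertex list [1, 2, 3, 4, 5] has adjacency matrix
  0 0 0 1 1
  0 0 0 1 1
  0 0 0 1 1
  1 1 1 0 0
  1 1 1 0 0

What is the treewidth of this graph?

A width-2 tree decomposition is:
Bags: B1 = {3, 4, 5}  B2 = {2, 4, 5}  B3 = {1, 4, 5}
Tree: B1–B2, B2–B3
Every bag has size at most 3, so the width is 3 − 1 = 2 and tw(G) ≤ 2. For the lower bound, G contains the cycle 4–3–5–2–4, so G is not a forest; only forests have treewidth ≤ 1, hence tw(G) ≥ 2. Hence tw(G) = 2 exactly.

2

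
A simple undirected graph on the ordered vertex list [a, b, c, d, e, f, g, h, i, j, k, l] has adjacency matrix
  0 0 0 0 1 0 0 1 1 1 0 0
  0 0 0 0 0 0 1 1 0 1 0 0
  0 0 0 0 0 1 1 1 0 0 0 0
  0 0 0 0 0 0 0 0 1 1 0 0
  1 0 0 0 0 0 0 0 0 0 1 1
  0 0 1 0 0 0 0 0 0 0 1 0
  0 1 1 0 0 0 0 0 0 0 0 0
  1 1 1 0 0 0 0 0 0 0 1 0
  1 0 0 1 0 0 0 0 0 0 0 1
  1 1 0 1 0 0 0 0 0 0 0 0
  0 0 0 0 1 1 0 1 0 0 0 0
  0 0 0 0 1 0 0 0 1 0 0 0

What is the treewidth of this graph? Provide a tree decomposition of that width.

Treewidth 3.
One such decomposition:
Bags: B1 = {d, i, j, l}  B2 = {a, i, j, l}  B3 = {a, e, j, l}  B4 = {a, b, e, j}  B5 = {a, b, e, h}  B6 = {b, e, h, k}  B7 = {b, g, h, k}  B8 = {c, g, h, k}  B9 = {c, f, g, k}
Tree: B1–B2, B2–B3, B3–B4, B4–B5, B5–B6, B6–B7, B7–B8, B8–B9

Every bag has size at most 4, so the width is 4 − 1 = 3 and tw(G) ≤ 3. For the lower bound: the 4 vertex sets {d,i,l}, {j}, {a}, {b,e,h,k} are disjoint, each induces a connected subgraph, and every pair is joined by at least one edge of G. Contracting each set to a single vertex therefore yields K_{4} as a minor, and since treewidth is minor-monotone, tw(G) ≥ tw(K_{4}) = 3. Hence tw(G) = 3 exactly.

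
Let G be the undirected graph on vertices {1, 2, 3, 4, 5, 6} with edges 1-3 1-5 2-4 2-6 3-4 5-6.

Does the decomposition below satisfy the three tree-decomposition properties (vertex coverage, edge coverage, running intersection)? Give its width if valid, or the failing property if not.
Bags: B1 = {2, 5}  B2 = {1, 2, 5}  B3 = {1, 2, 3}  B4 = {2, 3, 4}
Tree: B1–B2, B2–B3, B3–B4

No — vertex 6 appears in no bag.

A tree decomposition must satisfy three properties: every vertex lies in some bag; for every edge, both endpoints lie together in some bag; and for every vertex, the bags containing it form a connected subtree. Here vertex 6 appears in no bag, so the decomposition is invalid.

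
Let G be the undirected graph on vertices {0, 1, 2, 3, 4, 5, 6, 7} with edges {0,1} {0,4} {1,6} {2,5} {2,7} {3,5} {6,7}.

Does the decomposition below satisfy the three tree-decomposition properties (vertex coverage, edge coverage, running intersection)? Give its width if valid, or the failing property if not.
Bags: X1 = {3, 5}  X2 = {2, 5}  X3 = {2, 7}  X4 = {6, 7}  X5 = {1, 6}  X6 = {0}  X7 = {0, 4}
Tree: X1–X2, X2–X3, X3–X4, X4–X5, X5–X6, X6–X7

No — edge (1,0) lies in no bag.

A tree decomposition must satisfy three properties: every vertex lies in some bag; for every edge, both endpoints lie together in some bag; and for every vertex, the bags containing it form a connected subtree. Here edge (1,0) lies in no bag, so the decomposition is invalid.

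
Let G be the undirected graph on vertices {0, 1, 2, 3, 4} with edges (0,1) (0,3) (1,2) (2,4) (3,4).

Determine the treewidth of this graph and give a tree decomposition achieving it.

The largest bag has 3 vertices, giving width 2; this decomposition certifies tw(G) ≤ 2. For the lower bound, G contains the cycle 4–2–1–0–3–4, so G is not a forest; only forests have treewidth ≤ 1, hence tw(G) ≥ 2. Combining the bounds, tw(G) = 2.

Treewidth 2.
One such decomposition:
Bags: B1 = {1, 2, 4}  B2 = {0, 1, 4}  B3 = {0, 3, 4}
Tree: B1–B2, B2–B3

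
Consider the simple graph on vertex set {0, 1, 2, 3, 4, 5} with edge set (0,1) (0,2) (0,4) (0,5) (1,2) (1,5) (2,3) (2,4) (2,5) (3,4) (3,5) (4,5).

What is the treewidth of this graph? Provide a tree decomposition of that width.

The largest bag has 4 vertices, giving width 3; this decomposition certifies tw(G) ≤ 3. For the lower bound, the 4 vertices {0, 1, 2, 5} are pairwise adjacent, and any tree decomposition puts a clique entirely inside one bag — forcing width ≥ 3. The upper and lower bounds meet at 3, so that is the treewidth.

Treewidth 3.
One optimal decomposition is:
Bags: B1 = {2, 3, 4, 5}  B2 = {0, 2, 4, 5}  B3 = {0, 1, 2, 5}
Tree: B1–B2, B2–B3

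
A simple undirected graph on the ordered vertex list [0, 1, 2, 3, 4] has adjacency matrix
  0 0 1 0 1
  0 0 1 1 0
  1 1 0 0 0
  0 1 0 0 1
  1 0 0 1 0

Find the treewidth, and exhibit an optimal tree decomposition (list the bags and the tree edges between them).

Each bag holds 3 vertices, so the decomposition has width 2, which upper-bounds the treewidth. The edges 3–1–2–0–4–3 form a cycle, so G is not a tree and its treewidth is at least 2. Therefore the treewidth is 2.

Treewidth 2.
One such decomposition:
Bags: B1 = {1, 2, 3}  B2 = {0, 2, 3}  B3 = {0, 3, 4}
Tree: B1–B2, B2–B3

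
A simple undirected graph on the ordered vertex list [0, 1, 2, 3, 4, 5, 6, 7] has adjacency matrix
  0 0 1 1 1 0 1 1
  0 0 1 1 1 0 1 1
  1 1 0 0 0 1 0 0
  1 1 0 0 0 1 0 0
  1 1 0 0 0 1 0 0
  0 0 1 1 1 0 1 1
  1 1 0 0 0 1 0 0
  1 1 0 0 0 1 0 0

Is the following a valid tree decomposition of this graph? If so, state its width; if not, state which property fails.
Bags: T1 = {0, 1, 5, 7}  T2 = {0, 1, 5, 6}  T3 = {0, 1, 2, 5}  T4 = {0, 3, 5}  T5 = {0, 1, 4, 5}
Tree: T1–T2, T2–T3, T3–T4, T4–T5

No — edge (1,3) lies in no bag.

A tree decomposition must satisfy three properties: every vertex lies in some bag; for every edge, both endpoints lie together in some bag; and for every vertex, the bags containing it form a connected subtree. Here edge (1,3) lies in no bag, so the decomposition is invalid.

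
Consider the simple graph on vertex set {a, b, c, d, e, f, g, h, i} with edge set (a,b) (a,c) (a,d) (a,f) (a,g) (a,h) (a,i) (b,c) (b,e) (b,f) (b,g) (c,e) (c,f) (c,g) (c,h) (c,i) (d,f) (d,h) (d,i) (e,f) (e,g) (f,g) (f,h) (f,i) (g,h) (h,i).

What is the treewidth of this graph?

A width-4 tree decomposition is:
Bags: B1 = {a, c, f, g, h}  B2 = {a, c, f, h, i}  B3 = {a, b, c, f, g}  B4 = {b, c, e, f, g}  B5 = {a, d, f, h, i}
Tree: B1–B2, B1–B3, B3–B4, B2–B5
Each bag holds 5 vertices, so the decomposition has width 4, which upper-bounds the treewidth. For the lower bound, the 5 vertices {a, d, f, h, i} are pairwise adjacent, and any tree decomposition puts a clique entirely inside one bag — forcing width ≥ 4. Therefore the treewidth is 4.

4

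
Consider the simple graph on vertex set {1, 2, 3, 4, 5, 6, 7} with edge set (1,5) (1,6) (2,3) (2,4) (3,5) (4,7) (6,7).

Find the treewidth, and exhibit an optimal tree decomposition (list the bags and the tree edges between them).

Treewidth 2.
Bags: B1 = {1, 3, 5}  B2 = {1, 2, 3}  B3 = {1, 2, 4}  B4 = {1, 4, 7}  B5 = {1, 6, 7}
Tree: B1–B2, B2–B3, B3–B4, B4–B5

Every bag has size at most 3, so the width is 3 − 1 = 2 and tw(G) ≤ 2. Since 1–5–3–2–4–7–6–1 is a cycle in G, G is not acyclic. Forests are exactly the graphs of treewidth ≤ 1, so tw(G) ≥ 2. Therefore the treewidth is 2.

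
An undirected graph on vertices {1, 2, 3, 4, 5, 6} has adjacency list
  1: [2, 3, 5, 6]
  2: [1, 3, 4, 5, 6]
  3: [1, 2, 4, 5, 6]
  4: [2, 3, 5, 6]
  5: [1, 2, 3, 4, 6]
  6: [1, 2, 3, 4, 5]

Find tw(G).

4

A width-4 tree decomposition is:
Bags: B1 = {2, 3, 4, 5, 6}  B2 = {1, 2, 3, 5, 6}
Tree: B1–B2
The largest bag has 5 vertices, giving width 4; this decomposition certifies tw(G) ≤ 4. On the other hand G contains the 5-clique {1, 2, 3, 5, 6}. A clique must lie in a single bag of any decomposition, so no decomposition can have width below 4. The upper and lower bounds meet at 4, so that is the treewidth.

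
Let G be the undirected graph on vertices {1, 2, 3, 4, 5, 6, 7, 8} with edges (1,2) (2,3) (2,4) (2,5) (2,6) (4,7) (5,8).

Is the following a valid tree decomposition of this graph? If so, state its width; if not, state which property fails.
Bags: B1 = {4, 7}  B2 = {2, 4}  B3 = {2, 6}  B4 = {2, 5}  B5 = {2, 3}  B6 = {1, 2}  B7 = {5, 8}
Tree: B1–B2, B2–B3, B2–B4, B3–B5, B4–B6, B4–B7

Yes; width 1.

Every vertex of G appears in some bag (union = {1, 2, 3, 4, 5, 6, 7, 8}); every edge is covered by a bag; and for each vertex v the set of bags containing v is connected in the bag tree. The decomposition is therefore valid. The largest bag has 2 vertices, so the width is 1.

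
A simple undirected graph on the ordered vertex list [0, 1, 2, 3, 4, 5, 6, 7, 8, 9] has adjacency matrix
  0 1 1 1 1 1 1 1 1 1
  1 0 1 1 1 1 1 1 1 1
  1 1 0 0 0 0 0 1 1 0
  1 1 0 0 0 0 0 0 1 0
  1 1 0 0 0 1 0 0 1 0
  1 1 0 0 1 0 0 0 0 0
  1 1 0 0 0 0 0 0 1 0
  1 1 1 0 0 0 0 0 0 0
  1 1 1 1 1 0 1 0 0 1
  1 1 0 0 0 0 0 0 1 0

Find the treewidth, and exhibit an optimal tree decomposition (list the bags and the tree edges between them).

Each bag holds 4 vertices, so the decomposition has width 3, which upper-bounds the treewidth. Conversely, {0, 1, 2, 8} is a clique of size 4, and the vertices of any clique must share a bag in every tree decomposition; so some bag has ≥ 4 vertices and tw(G) ≥ 3. Hence tw(G) = 3 exactly.

Treewidth 3.
One optimal decomposition is:
Bags: B1 = {0, 1, 4, 8}  B2 = {0, 1, 4, 5}  B3 = {0, 1, 2, 8}  B4 = {0, 1, 3, 8}  B5 = {0, 1, 8, 9}  B6 = {0, 1, 6, 8}  B7 = {0, 1, 2, 7}
Tree: B1–B2, B1–B3, B3–B4, B3–B5, B1–B6, B3–B7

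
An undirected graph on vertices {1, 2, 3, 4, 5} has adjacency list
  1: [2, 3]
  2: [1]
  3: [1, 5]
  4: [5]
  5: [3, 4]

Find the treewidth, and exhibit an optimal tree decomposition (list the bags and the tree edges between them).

Every bag has size at most 2, so the width is 2 − 1 = 1 and tw(G) ≤ 1. G has an edge, so its treewidth is at least 1. Hence tw(G) = 1 exactly.

Treewidth 1.
Bags: B1 = {1, 2}  B2 = {1, 3}  B3 = {3, 5}  B4 = {4, 5}
Tree: B1–B2, B2–B3, B3–B4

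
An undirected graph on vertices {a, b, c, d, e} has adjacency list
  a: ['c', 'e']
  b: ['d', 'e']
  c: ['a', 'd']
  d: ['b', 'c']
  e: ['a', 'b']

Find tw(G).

A width-2 tree decomposition is:
Bags: B1 = {a, c, d}  B2 = {a, d, e}  B3 = {b, d, e}
Tree: B1–B2, B2–B3
The largest bag has 3 vertices, giving width 2; this decomposition certifies tw(G) ≤ 2. The edges d–c–a–e–b–d form a cycle, so G is not a tree and its treewidth is at least 2. Hence tw(G) = 2 exactly.

2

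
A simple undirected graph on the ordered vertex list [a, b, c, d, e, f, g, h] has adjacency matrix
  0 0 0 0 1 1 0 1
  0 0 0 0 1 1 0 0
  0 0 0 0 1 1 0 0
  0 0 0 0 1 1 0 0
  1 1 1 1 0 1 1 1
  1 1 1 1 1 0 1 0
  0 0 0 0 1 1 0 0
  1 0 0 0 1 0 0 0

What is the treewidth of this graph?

A width-2 tree decomposition is:
Bags: B1 = {c, e, f}  B2 = {b, e, f}  B3 = {a, e, f}  B4 = {a, e, h}  B5 = {d, e, f}  B6 = {e, f, g}
Tree: B1–B2, B2–B3, B3–B4, B1–B5, B1–B6
Each bag holds 3 vertices, so the decomposition has width 2, which upper-bounds the treewidth. Conversely, {a, e, h} is a clique of size 3, and the vertices of any clique must share a bag in every tree decomposition; so some bag has ≥ 3 vertices and tw(G) ≥ 2. Therefore the treewidth is 2.

2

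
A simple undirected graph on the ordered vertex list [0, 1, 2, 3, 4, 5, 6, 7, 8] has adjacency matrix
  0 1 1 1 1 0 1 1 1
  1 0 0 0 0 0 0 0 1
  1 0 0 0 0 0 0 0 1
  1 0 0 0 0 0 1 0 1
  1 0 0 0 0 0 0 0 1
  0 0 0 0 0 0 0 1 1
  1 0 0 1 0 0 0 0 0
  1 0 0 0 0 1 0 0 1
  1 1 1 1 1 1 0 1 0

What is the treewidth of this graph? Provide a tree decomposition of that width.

Treewidth 2.
One such decomposition:
Bags: B1 = {0, 3, 8}  B2 = {0, 1, 8}  B3 = {0, 4, 8}  B4 = {0, 3, 6}  B5 = {0, 2, 8}  B6 = {0, 7, 8}  B7 = {5, 7, 8}
Tree: B1–B2, B2–B3, B1–B4, B1–B5, B3–B6, B6–B7

Each bag holds 3 vertices, so the decomposition has width 2, which upper-bounds the treewidth. For the lower bound, the 3 vertices {0, 1, 8} are pairwise adjacent, and any tree decomposition puts a clique entirely inside one bag — forcing width ≥ 2. Therefore the treewidth is 2.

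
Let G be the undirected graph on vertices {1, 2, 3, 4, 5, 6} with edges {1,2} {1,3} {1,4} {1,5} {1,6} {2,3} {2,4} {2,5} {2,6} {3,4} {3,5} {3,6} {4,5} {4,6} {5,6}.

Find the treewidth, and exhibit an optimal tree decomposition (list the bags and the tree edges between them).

A single bag containing all 6 vertices is trivially a valid decomposition of width 5. Conversely, {1, 2, 3, 4, 5, 6} is a clique of size 6, and the vertices of any clique must share a bag in every tree decomposition; so some bag has ≥ 6 vertices and tw(G) ≥ 5. Combining the bounds, tw(G) = 5.

Treewidth 5.
One optimal decomposition is:
Bags: B1 = {1, 2, 3, 4, 5, 6}
Tree: (single bag)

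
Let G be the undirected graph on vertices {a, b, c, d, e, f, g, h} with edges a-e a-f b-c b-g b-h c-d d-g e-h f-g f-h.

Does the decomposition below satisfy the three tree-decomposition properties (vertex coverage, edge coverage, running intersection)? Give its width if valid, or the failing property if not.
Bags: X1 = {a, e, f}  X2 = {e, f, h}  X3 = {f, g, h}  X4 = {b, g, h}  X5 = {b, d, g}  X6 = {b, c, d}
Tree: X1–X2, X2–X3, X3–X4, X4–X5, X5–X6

Every vertex of G appears in some bag (union = {a, b, c, d, e, f, g, h}); every edge is covered by a bag; and for each vertex v the set of bags containing v is connected in the bag tree. The decomposition is therefore valid. The largest bag has 3 vertices, so the width is 2.

Yes; width 2.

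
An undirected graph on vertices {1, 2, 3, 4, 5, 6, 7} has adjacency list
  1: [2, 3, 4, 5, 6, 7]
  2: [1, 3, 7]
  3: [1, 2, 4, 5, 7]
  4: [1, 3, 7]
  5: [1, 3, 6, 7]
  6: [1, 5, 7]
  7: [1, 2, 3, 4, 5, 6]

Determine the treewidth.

A width-3 tree decomposition is:
Bags: B1 = {1, 3, 5, 7}  B2 = {1, 5, 6, 7}  B3 = {1, 2, 3, 7}  B4 = {1, 3, 4, 7}
Tree: B1–B2, B1–B3, B1–B4
Every bag has size at most 4, so the width is 4 − 1 = 3 and tw(G) ≤ 3. Conversely, {1, 2, 3, 7} is a clique of size 4, and the vertices of any clique must share a bag in every tree decomposition; so some bag has ≥ 4 vertices and tw(G) ≥ 3. The upper and lower bounds meet at 3, so that is the treewidth.

3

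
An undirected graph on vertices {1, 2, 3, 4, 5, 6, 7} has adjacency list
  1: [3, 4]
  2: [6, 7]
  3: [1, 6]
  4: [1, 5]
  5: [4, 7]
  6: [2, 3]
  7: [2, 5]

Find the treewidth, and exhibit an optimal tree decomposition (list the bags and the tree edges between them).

Every bag has size at most 3, so the width is 3 − 1 = 2 and tw(G) ≤ 2. The edges 1–4–5–7–2–6–3–1 form a cycle, so G is not a tree and its treewidth is at least 2. The upper and lower bounds meet at 2, so that is the treewidth.

Treewidth 2.
One such decomposition:
Bags: B1 = {1, 4, 5}  B2 = {1, 5, 7}  B3 = {1, 2, 7}  B4 = {1, 2, 6}  B5 = {1, 3, 6}
Tree: B1–B2, B2–B3, B3–B4, B4–B5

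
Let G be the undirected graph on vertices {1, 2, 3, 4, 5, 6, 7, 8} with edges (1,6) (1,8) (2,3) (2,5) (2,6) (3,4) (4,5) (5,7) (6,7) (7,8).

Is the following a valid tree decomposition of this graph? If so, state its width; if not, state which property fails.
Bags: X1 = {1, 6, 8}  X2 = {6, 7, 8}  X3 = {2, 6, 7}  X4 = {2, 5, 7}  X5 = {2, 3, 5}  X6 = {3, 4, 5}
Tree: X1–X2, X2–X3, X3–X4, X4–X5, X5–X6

Yes; width 2.

Every vertex of G appears in some bag (union = {1, 2, 3, 4, 5, 6, 7, 8}); every edge is covered by a bag; and for each vertex v the set of bags containing v is connected in the bag tree. The decomposition is therefore valid. The largest bag has 3 vertices, so the width is 2.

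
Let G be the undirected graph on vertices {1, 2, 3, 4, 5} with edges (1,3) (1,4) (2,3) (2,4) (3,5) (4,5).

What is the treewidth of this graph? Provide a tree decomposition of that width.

Every bag has size at most 3, so the width is 3 − 1 = 2 and tw(G) ≤ 2. For the lower bound, G contains the cycle 1–3–2–4–1, so G is not a forest; only forests have treewidth ≤ 1, hence tw(G) ≥ 2. Combining the bounds, tw(G) = 2.

Treewidth 2.
One such decomposition:
Bags: B1 = {1, 3, 4}  B2 = {2, 3, 4}  B3 = {3, 4, 5}
Tree: B1–B2, B2–B3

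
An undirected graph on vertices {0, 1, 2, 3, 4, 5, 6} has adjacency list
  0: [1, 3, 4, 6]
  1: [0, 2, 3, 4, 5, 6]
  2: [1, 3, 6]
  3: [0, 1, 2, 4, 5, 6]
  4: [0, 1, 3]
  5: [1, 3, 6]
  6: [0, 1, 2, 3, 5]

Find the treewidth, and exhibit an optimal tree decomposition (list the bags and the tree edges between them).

The largest bag has 4 vertices, giving width 3; this decomposition certifies tw(G) ≤ 3. For the lower bound, the 4 vertices {0, 1, 3, 4} are pairwise adjacent, and any tree decomposition puts a clique entirely inside one bag — forcing width ≥ 3. Therefore the treewidth is 3.

Treewidth 3.
Bags: B1 = {1, 2, 3, 6}  B2 = {0, 1, 3, 6}  B3 = {1, 3, 5, 6}  B4 = {0, 1, 3, 4}
Tree: B1–B2, B1–B3, B2–B4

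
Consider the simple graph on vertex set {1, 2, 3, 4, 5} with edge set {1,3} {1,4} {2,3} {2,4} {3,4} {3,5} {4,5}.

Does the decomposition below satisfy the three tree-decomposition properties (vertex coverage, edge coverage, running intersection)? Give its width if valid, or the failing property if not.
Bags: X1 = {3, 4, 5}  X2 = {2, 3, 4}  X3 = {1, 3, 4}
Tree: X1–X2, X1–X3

Yes; width 2.

Checking the three conditions: (i) the bags cover all of {1, 2, 3, 4, 5}; (ii) for each edge, some bag contains both endpoints; (iii) the bags containing any fixed vertex form a subtree. All hold, so the decomposition is valid with width 3 − 1 = 2.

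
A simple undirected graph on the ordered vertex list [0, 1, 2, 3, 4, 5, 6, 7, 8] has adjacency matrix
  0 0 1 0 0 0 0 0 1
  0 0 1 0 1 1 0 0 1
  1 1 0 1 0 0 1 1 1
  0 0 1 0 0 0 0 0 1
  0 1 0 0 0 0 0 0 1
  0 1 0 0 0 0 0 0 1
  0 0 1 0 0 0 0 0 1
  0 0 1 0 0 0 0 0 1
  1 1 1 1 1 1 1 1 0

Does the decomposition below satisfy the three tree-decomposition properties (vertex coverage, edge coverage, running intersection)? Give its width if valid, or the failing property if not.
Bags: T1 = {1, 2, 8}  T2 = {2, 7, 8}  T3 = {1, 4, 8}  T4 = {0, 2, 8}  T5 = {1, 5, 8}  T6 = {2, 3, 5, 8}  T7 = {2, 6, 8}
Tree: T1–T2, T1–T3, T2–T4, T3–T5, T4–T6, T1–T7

No — bags containing vertex 5 are not connected in the tree.

A tree decomposition must satisfy three properties: every vertex lies in some bag; for every edge, both endpoints lie together in some bag; and for every vertex, the bags containing it form a connected subtree. Here bags containing vertex 5 are not connected in the tree, so the decomposition is invalid.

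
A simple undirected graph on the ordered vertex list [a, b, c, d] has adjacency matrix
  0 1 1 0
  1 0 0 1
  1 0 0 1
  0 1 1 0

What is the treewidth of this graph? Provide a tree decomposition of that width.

Every bag has size at most 3, so the width is 3 − 1 = 2 and tw(G) ≤ 2. The edges c–d–b–a–c form a cycle, so G is not a tree and its treewidth is at least 2. Hence tw(G) = 2 exactly.

Treewidth 2.
One optimal decomposition is:
Bags: B1 = {b, c, d}  B2 = {a, b, c}
Tree: B1–B2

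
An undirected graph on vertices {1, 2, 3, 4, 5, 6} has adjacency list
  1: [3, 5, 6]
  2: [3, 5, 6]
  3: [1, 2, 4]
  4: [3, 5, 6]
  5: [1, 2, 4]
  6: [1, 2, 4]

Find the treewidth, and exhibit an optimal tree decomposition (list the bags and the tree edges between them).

Every bag has size at most 4, so the width is 4 − 1 = 3 and tw(G) ≤ 3. For the lower bound: the 4 vertex sets {2,6}, {3,4}, {1}, {5} are disjoint, each induces a connected subgraph, and every pair is joined by at least one edge of G. Contracting each set to a single vertex therefore yields K_{4} as a minor, and since treewidth is minor-monotone, tw(G) ≥ tw(K_{4}) = 3. Hence tw(G) = 3 exactly.

Treewidth 3.
One optimal decomposition is:
Bags: B1 = {1, 2, 4, 6}  B2 = {1, 2, 3, 4}  B3 = {1, 2, 4, 5}
Tree: B1–B2, B2–B3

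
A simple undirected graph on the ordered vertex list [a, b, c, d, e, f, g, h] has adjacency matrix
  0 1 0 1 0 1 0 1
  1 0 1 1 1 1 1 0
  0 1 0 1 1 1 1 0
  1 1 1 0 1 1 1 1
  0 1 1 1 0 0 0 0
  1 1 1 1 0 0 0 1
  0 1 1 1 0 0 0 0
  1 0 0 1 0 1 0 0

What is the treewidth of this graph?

3

A width-3 tree decomposition is:
Bags: B1 = {b, c, d, e}  B2 = {b, c, d, f}  B3 = {b, c, d, g}  B4 = {a, b, d, f}  B5 = {a, d, f, h}
Tree: B1–B2, B1–B3, B2–B4, B4–B5
Every bag has size at most 4, so the width is 4 − 1 = 3 and tw(G) ≤ 3. For the lower bound, the 4 vertices {a, d, f, h} are pairwise adjacent, and any tree decomposition puts a clique entirely inside one bag — forcing width ≥ 3. Combining the bounds, tw(G) = 3.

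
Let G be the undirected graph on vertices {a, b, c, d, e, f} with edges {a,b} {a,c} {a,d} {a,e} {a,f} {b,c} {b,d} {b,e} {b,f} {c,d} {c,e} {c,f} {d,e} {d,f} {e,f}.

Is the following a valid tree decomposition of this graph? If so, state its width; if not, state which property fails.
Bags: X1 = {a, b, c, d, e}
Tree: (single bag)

No — vertex f appears in no bag.

A tree decomposition must satisfy three properties: every vertex lies in some bag; for every edge, both endpoints lie together in some bag; and for every vertex, the bags containing it form a connected subtree. Here vertex f appears in no bag, so the decomposition is invalid.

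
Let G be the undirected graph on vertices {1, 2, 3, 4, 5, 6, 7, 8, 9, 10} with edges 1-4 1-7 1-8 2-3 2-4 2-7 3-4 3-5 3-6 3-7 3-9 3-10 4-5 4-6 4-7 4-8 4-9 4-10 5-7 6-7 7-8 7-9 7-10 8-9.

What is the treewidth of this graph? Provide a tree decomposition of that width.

The largest bag has 4 vertices, giving width 3; this decomposition certifies tw(G) ≤ 3. On the other hand G contains the 4-clique {4, 7, 8, 9}. A clique must lie in a single bag of any decomposition, so no decomposition can have width below 3. Therefore the treewidth is 3.

Treewidth 3.
Bags: B1 = {2, 3, 4, 7}  B2 = {3, 4, 7, 10}  B3 = {3, 4, 7, 9}  B4 = {3, 4, 6, 7}  B5 = {3, 4, 5, 7}  B6 = {4, 7, 8, 9}  B7 = {1, 4, 7, 8}
Tree: B1–B2, B1–B3, B1–B4, B4–B5, B3–B6, B6–B7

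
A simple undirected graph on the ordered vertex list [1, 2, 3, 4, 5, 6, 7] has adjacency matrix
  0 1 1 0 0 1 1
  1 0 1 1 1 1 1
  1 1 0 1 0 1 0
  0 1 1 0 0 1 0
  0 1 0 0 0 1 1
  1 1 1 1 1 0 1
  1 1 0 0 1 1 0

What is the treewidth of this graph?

3

A width-3 tree decomposition is:
Bags: B1 = {1, 2, 6, 7}  B2 = {1, 2, 3, 6}  B3 = {2, 5, 6, 7}  B4 = {2, 3, 4, 6}
Tree: B1–B2, B1–B3, B2–B4
Each bag holds 4 vertices, so the decomposition has width 3, which upper-bounds the treewidth. Conversely, {1, 2, 3, 6} is a clique of size 4, and the vertices of any clique must share a bag in every tree decomposition; so some bag has ≥ 4 vertices and tw(G) ≥ 3. Hence tw(G) = 3 exactly.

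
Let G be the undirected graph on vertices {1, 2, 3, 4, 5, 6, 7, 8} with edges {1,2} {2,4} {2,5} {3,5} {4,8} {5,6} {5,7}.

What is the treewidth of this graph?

A width-1 tree decomposition is:
Bags: B1 = {2, 4}  B2 = {2, 5}  B3 = {1, 2}  B4 = {4, 8}  B5 = {3, 5}  B6 = {5, 7}  B7 = {5, 6}
Tree: B1–B2, B2–B3, B1–B4, B2–B5, B5–B6, B2–B7
Each bag holds 2 vertices, so the decomposition has width 1, which upper-bounds the treewidth. Any graph with an edge has treewidth ≥ 1, and G has the edge 2–4. Combining the bounds, tw(G) = 1.

1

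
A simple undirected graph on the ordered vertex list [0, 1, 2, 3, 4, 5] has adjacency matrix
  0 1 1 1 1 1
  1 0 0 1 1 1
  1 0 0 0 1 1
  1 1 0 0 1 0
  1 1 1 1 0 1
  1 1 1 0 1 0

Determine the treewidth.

A width-3 tree decomposition is:
Bags: B1 = {0, 1, 4, 5}  B2 = {0, 2, 4, 5}  B3 = {0, 1, 3, 4}
Tree: B1–B2, B1–B3
Each bag holds 4 vertices, so the decomposition has width 3, which upper-bounds the treewidth. Conversely, {0, 1, 3, 4} is a clique of size 4, and the vertices of any clique must share a bag in every tree decomposition; so some bag has ≥ 4 vertices and tw(G) ≥ 3. The upper and lower bounds meet at 3, so that is the treewidth.

3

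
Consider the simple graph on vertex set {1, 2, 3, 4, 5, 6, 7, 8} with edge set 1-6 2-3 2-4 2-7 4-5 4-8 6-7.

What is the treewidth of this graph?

1

A width-1 tree decomposition is:
Bags: B1 = {2, 7}  B2 = {2, 3}  B3 = {6, 7}  B4 = {2, 4}  B5 = {1, 6}  B6 = {4, 5}  B7 = {4, 8}
Tree: B1–B2, B1–B3, B2–B4, B3–B5, B4–B6, B6–B7
The largest bag has 2 vertices, giving width 1; this decomposition certifies tw(G) ≤ 1. Any graph with an edge has treewidth ≥ 1, and G has the edge 7–2. Hence tw(G) = 1 exactly.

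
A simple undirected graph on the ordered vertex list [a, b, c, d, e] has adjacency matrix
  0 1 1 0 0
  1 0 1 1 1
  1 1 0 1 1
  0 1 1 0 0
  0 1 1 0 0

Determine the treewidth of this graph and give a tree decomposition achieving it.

Treewidth 2.
One such decomposition:
Bags: B1 = {a, b, c}  B2 = {b, c, e}  B3 = {b, c, d}
Tree: B1–B2, B1–B3

Every bag has size at most 3, so the width is 3 − 1 = 2 and tw(G) ≤ 2. For the lower bound, the 3 vertices {b, c, d} are pairwise adjacent, and any tree decomposition puts a clique entirely inside one bag — forcing width ≥ 2. Therefore the treewidth is 2.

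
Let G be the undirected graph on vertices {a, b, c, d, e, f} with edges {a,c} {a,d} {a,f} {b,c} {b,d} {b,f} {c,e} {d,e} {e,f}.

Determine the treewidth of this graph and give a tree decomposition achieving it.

Each bag holds 4 vertices, so the decomposition has width 3, which upper-bounds the treewidth. For the lower bound: the 4 vertex sets {e,f}, {b,c}, {a}, {d} are disjoint, each induces a connected subgraph, and every pair is joined by at least one edge of G. Contracting each set to a single vertex therefore yields K_{4} as a minor, and since treewidth is minor-monotone, tw(G) ≥ tw(K_{4}) = 3. Combining the bounds, tw(G) = 3.

Treewidth 3.
One such decomposition:
Bags: B1 = {a, b, e, f}  B2 = {a, b, c, e}  B3 = {a, b, d, e}
Tree: B1–B2, B2–B3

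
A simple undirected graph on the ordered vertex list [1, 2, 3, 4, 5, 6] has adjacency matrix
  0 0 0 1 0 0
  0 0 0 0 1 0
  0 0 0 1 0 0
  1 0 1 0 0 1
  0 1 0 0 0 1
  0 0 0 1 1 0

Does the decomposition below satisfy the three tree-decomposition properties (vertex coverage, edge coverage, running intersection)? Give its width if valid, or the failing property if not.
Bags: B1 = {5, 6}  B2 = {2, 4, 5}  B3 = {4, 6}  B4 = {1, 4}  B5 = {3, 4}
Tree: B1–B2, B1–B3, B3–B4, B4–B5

No — bags containing vertex 4 are not connected in the tree.

A tree decomposition must satisfy three properties: every vertex lies in some bag; for every edge, both endpoints lie together in some bag; and for every vertex, the bags containing it form a connected subtree. Here bags containing vertex 4 are not connected in the tree, so the decomposition is invalid.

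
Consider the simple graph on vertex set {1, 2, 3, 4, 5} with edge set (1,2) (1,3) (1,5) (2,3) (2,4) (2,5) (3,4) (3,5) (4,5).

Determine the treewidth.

3

A width-3 tree decomposition is:
Bags: B1 = {2, 3, 4, 5}  B2 = {1, 2, 3, 5}
Tree: B1–B2
Each bag holds 4 vertices, so the decomposition has width 3, which upper-bounds the treewidth. Conversely, {1, 2, 3, 5} is a clique of size 4, and the vertices of any clique must share a bag in every tree decomposition; so some bag has ≥ 4 vertices and tw(G) ≥ 3. The upper and lower bounds meet at 3, so that is the treewidth.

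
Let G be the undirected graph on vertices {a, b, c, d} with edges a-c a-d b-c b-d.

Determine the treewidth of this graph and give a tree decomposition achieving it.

Every bag has size at most 3, so the width is 3 − 1 = 2 and tw(G) ≤ 2. For the lower bound, G contains the cycle c–b–d–a–c, so G is not a forest; only forests have treewidth ≤ 1, hence tw(G) ≥ 2. The upper and lower bounds meet at 2, so that is the treewidth.

Treewidth 2.
One optimal decomposition is:
Bags: B1 = {b, c, d}  B2 = {a, c, d}
Tree: B1–B2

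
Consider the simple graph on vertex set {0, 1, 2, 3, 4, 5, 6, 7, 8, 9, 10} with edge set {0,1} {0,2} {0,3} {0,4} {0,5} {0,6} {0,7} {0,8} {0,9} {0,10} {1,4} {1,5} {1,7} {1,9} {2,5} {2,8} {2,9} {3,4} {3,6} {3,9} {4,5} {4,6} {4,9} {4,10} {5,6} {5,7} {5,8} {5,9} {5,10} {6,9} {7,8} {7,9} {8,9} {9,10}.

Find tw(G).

4

A width-4 tree decomposition is:
Bags: B1 = {0, 1, 4, 5, 9}  B2 = {0, 4, 5, 6, 9}  B3 = {0, 1, 5, 7, 9}  B4 = {0, 5, 7, 8, 9}  B5 = {0, 4, 5, 9, 10}  B6 = {0, 2, 5, 8, 9}  B7 = {0, 3, 4, 6, 9}
Tree: B1–B2, B1–B3, B3–B4, B2–B5, B4–B6, B2–B7
The largest bag has 5 vertices, giving width 4; this decomposition certifies tw(G) ≤ 4. For the lower bound, the 5 vertices {0, 3, 4, 6, 9} are pairwise adjacent, and any tree decomposition puts a clique entirely inside one bag — forcing width ≥ 4. Combining the bounds, tw(G) = 4.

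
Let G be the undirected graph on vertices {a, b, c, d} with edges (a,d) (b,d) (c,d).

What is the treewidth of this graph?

A width-1 tree decomposition is:
Bags: B1 = {b, d}  B2 = {a, d}  B3 = {c, d}
Tree: B1–B2, B1–B3
Every bag has size at most 2, so the width is 2 − 1 = 1 and tw(G) ≤ 1. Any graph with an edge has treewidth ≥ 1, and G has the edge d–b. Hence tw(G) = 1 exactly.

1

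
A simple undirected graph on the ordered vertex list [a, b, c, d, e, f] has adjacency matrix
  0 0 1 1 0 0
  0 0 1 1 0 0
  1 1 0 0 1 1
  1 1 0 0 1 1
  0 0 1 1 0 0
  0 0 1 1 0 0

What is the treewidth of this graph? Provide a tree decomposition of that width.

Each bag holds 3 vertices, so the decomposition has width 2, which upper-bounds the treewidth. For the lower bound, G contains the cycle d–f–c–a–d, so G is not a forest; only forests have treewidth ≤ 1, hence tw(G) ≥ 2. The upper and lower bounds meet at 2, so that is the treewidth.

Treewidth 2.
One such decomposition:
Bags: B1 = {c, d, f}  B2 = {a, c, d}  B3 = {b, c, d}  B4 = {c, d, e}
Tree: B1–B2, B2–B3, B3–B4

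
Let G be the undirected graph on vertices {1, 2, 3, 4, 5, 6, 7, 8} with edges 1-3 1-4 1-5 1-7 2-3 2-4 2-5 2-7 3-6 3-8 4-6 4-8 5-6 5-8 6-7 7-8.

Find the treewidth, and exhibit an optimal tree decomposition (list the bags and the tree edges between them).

Treewidth 4.
One such decomposition:
Bags: B1 = {2, 3, 4, 5, 7}  B2 = {1, 3, 4, 5, 7}  B3 = {3, 4, 5, 7, 8}  B4 = {3, 4, 5, 6, 7}
Tree: B1–B2, B2–B3, B3–B4

The largest bag has 5 vertices, giving width 4; this decomposition certifies tw(G) ≤ 4. For the lower bound: the 5 vertex sets {2,4}, {1,3}, {7,8}, {5}, {6} are disjoint, each induces a connected subgraph, and every pair is joined by at least one edge of G. Contracting each set to a single vertex therefore yields K_{5} as a minor, and since treewidth is minor-monotone, tw(G) ≥ tw(K_{5}) = 4. Combining the bounds, tw(G) = 4.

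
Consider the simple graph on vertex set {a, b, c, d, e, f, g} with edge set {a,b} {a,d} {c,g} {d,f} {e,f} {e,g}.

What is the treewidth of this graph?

A width-1 tree decomposition is:
Bags: B1 = {c, g}  B2 = {e, g}  B3 = {e, f}  B4 = {d, f}  B5 = {a, d}  B6 = {a, b}
Tree: B1–B2, B2–B3, B3–B4, B4–B5, B5–B6
Every bag has size at most 2, so the width is 2 − 1 = 1 and tw(G) ≤ 1. Any graph with an edge has treewidth ≥ 1, and G has the edge c–g. Combining the bounds, tw(G) = 1.

1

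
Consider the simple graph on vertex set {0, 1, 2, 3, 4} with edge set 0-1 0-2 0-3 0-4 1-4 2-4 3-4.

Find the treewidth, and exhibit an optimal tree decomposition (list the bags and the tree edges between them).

Treewidth 2.
One optimal decomposition is:
Bags: B1 = {0, 1, 4}  B2 = {0, 3, 4}  B3 = {0, 2, 4}
Tree: B1–B2, B2–B3

Each bag holds 3 vertices, so the decomposition has width 2, which upper-bounds the treewidth. Conversely, {0, 1, 4} is a clique of size 3, and the vertices of any clique must share a bag in every tree decomposition; so some bag has ≥ 3 vertices and tw(G) ≥ 2. Hence tw(G) = 2 exactly.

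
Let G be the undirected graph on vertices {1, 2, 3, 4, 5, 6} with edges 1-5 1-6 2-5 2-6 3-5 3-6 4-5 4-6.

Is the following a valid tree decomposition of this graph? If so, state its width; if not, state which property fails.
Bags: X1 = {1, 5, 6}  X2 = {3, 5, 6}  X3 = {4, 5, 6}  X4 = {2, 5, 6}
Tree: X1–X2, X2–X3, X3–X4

Yes; width 2.

Checking the three conditions: (i) the bags cover all of {1, 2, 3, 4, 5, 6}; (ii) for each edge, some bag contains both endpoints; (iii) the bags containing any fixed vertex form a subtree. All hold, so the decomposition is valid with width 3 − 1 = 2.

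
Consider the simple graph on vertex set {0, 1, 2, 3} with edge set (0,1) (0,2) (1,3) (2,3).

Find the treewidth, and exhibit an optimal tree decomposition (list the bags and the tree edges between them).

Treewidth 2.
Bags: B1 = {1, 2, 3}  B2 = {0, 1, 2}
Tree: B1–B2

Every bag has size at most 3, so the width is 3 − 1 = 2 and tw(G) ≤ 2. The edges 2–3–1–0–2 form a cycle, so G is not a tree and its treewidth is at least 2. Therefore the treewidth is 2.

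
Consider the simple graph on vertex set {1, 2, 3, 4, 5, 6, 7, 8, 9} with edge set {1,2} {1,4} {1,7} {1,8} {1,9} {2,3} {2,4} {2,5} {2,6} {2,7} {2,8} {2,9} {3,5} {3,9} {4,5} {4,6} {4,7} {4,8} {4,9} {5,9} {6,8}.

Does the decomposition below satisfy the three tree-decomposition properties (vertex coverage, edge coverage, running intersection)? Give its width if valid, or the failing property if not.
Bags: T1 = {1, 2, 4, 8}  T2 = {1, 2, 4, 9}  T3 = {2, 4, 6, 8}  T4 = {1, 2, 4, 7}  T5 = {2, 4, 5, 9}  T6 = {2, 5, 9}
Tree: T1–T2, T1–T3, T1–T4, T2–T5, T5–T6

No — vertex 3 appears in no bag.

A tree decomposition must satisfy three properties: every vertex lies in some bag; for every edge, both endpoints lie together in some bag; and for every vertex, the bags containing it form a connected subtree. Here vertex 3 appears in no bag, so the decomposition is invalid.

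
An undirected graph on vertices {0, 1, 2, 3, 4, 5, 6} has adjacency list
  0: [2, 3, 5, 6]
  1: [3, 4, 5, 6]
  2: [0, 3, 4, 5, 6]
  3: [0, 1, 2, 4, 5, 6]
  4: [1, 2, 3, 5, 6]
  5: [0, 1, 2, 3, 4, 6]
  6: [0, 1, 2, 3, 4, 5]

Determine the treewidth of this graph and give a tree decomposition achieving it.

Treewidth 4.
Bags: B1 = {1, 3, 4, 5, 6}  B2 = {2, 3, 4, 5, 6}  B3 = {0, 2, 3, 5, 6}
Tree: B1–B2, B2–B3

Every bag has size at most 5, so the width is 5 − 1 = 4 and tw(G) ≤ 4. For the lower bound, the 5 vertices {1, 3, 4, 5, 6} are pairwise adjacent, and any tree decomposition puts a clique entirely inside one bag — forcing width ≥ 4. Combining the bounds, tw(G) = 4.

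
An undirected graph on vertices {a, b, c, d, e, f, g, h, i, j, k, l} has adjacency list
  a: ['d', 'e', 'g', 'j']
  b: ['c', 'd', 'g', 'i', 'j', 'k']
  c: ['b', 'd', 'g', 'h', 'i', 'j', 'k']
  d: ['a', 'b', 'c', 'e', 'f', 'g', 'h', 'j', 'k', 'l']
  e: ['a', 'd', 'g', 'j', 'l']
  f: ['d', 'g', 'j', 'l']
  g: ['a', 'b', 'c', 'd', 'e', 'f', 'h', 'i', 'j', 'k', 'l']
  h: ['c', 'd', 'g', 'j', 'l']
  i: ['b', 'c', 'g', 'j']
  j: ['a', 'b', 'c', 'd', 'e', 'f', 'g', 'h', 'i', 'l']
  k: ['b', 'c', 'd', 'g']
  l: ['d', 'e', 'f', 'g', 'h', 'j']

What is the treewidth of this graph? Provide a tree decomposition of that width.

Treewidth 4.
Bags: B1 = {c, d, g, h, j}  B2 = {d, g, h, j, l}  B3 = {b, c, d, g, j}  B4 = {b, c, d, g, k}  B5 = {d, e, g, j, l}  B6 = {a, d, e, g, j}  B7 = {b, c, g, i, j}  B8 = {d, f, g, j, l}
Tree: B1–B2, B1–B3, B3–B4, B2–B5, B5–B6, B3–B7, B2–B8

The largest bag has 5 vertices, giving width 4; this decomposition certifies tw(G) ≤ 4. On the other hand G contains the 5-clique {c, d, g, h, j}. A clique must lie in a single bag of any decomposition, so no decomposition can have width below 4. Combining the bounds, tw(G) = 4.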